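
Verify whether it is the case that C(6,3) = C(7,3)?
False

Explanation: LHS = C(6,3) = 20; RHS = C(7,3) = 35. 20 ≠ 35, so the statement does not hold.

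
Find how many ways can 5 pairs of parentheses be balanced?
42

Explanation: Using the Catalan number formula: C_n = C(2n, n) / (n+1)
C_5 = C(10, 5) / (5+1)
     = 252 / 6
     = 42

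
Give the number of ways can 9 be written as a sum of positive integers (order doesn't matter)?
Pentagonal recurrence p(n) = p(n−1) + p(n−2) − p(n−5) − p(n−7) + …: p(9) = p(8) + p(7) − p(4) − p(2) = 22 + 15 − 5 − 2 = 30.

Answer: 30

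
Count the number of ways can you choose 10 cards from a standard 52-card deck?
C(52,10) = 15,820,024,220.
Final answer: 15,820,024,220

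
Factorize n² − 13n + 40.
Seek roots whose sum is 13 and product is 40: (5, 8). So n² − 13n + 40 = (n − 5)(n − 8).

Answer: (n − 5)(n − 8)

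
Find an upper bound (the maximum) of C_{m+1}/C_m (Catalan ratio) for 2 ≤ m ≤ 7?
C_{m+1}/C_m = 2(2m+1)/(m+2), which increases with m. Maximum at m = 7: 2·15/9 = 10/3.
Final answer: 10/3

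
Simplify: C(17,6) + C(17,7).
31,824

Reasoning: By Pascal's identity: C(18,7) = 31,824.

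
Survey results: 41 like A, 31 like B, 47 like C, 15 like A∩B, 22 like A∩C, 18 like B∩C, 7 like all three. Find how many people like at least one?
71

Solution: |A∪B∪C| = 41+31+47-15-22-18+7 = 71.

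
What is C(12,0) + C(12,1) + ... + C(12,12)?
4,096

Solution: Sum of binomial coefficients = 2^12 = 4,096.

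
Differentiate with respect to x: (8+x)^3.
3(8+x)^2

Reasoning: Using the power rule: d/dx (8+x)^3 = 3(8+x)^{2}.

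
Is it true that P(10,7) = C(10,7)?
P(10,7) = 604,800 but C(10,7) = 120; they differ by a factor of 7! = 5040, so the statement does not hold.

Answer: False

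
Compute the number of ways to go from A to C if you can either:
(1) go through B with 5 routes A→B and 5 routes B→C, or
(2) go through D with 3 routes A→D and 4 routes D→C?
37

Explanation: Route via B: 5×5=25. Route via D: 3×4=12. Total: 37.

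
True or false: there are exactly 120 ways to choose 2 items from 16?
True

C(16,2) = 120.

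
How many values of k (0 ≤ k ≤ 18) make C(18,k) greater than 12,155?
7

Working:
Row 18 is unimodal and symmetric about k=18/2. C(18,5)=8,568 ≤ 12,155; C(18,6)=18,564 > 12,155; by symmetry C(18,k) > 12,155 for k = 6..12. That's 12 - 6 + 1 = 7 values.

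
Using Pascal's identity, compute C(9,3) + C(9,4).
210

Reasoning: C(9,3) + C(9,4) = C(10,4) = 210.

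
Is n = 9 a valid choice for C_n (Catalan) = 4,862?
Yes

Working:
C_9 = C(18,9)/(9+1) = 48,620/10 = 4,862, which equals 4,862.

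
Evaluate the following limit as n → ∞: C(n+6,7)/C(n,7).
1

Solution: Both numerator and denominator grow as n^7/7! for large n, so the ratio → 1.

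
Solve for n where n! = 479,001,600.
12
n! is strictly increasing. 10! = 3,628,800, 11! = 39,916,800, 12! = 479,001,600 ✓. So n = 12.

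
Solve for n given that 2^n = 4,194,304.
22

Working:
4,194,304 = 1,024 × 1,024 × 4 = 2^10 × 2^10 × 2^2 = 2^22, so n = 22.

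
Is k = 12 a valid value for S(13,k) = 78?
Yes

Working:
S(13,12) = 12·S(12,12) + S(12,11) = 12·1 + 66 = 78, which equals 78.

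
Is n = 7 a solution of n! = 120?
No
7! = 7·6! = 7·720 = 5,040, which does not equal 120.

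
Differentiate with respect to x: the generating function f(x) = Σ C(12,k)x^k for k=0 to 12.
Σ k·C(12,k)x^(k-1) for k=1 to 12
Term-by-term differentiation gives Σ k·C(12,k)x^{k-1} for k=1 to 12.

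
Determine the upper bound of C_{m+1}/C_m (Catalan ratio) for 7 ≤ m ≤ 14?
29/8

Working:
C_{m+1}/C_m = 2(2m+1)/(m+2), which increases with m. Maximum at m = 14: 2·29/16 = 29/8.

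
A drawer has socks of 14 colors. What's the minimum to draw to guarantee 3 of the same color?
29

Solution: Worst case: 2 of each = 28. One more: 29.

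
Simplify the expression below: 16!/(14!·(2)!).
120
This is C(16,14) = 120.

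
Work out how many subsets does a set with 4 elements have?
16

Working:
Each element can be included or excluded: 2^4 = 16.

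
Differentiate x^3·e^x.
(3x^2 + x^3)e^x
Product rule: d/dx[x^3]·e^x + x^3·d/dx[e^x] = 3x^{2}e^x + x^3e^x.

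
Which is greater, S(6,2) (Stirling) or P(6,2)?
S(6,2)

Working:
S(6,2) = 2·S(5,2) + S(5,1) = 2·15 + 1 = 31; P(6,2) = 30.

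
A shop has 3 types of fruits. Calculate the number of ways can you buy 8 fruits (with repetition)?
45

Solution: Stars and bars: C(8+3-1, 8) = C(10, 8) = 45.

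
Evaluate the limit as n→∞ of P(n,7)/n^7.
1

Solution: P(n,7) = n(n-1)···(n-6) ≈ n^7 for large n. Limit = 1.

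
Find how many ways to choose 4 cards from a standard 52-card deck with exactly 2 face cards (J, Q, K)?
12 face cards and 40 non-face cards: C(12,2) × C(40,2) = 66 × 780 = 51,480.
Final answer: 51,480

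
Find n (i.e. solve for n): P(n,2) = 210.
15

P(n,2) = n(n−1) is increasing in n; n(n−1) ≈ (n−0.5)^2 = 210 gives n ≈ 15.0. Check: P(13,2) = 156, P(14,2) = 182, P(15,2) = 210 ✓. So n = 15.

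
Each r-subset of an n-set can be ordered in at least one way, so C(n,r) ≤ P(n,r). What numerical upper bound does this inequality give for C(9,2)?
72

Explanation: P(9,2) = 9·8 = 72, so C(9,2) ≤ 72. (The bound is loose by a factor of 2! = 2: C(9,2) = 72/2 = 36.)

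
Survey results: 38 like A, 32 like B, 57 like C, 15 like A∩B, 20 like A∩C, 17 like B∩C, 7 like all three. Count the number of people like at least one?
82

Working:
|A∪B∪C| = 38+32+57-15-20-17+7 = 82.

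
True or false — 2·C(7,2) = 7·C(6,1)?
True
Absorption identity k·C(n,k) = n·C(n-1,k-1). LHS = 2·21 = 42; RHS = 7·6 = 42.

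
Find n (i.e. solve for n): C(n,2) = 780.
40

Working:
C(n,2) = n(n−1)/2! is increasing in n, and n(n−1) = 2!·780 = 1,560 ≈ (n−0.5)^2 gives n ≈ 40.0. Check: C(38,2) = 703, C(39,2) = 741, C(40,2) = 780 ✓. So n = 40.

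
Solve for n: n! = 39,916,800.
n! is strictly increasing. 9! = 362,880, 10! = 3,628,800, 11! = 39,916,800 ✓. So n = 11.

Answer: 11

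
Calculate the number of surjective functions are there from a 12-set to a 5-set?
165,528,000
Onto functions = 5! × S(12,5)
First compute S(12,5) via recurrence:
Using the Stirling recurrence: S(n,k) = k·S(n-1,k) + S(n-1,k-1)
S(12,5) = 5·S(11,5) + S(11,4)
         = 5·246730 + 145750
         = 1233650 + 145750
         = 1,379,400
Then: 120 × 1379400 = 165,528,000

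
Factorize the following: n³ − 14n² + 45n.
n(n − 5)(n − 9)

Explanation: n³ − 14n² + 45n = n(n² − 14n + 45) = n(n − 5)(n − 9).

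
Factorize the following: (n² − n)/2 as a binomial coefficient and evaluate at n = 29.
C(n,2); C(29,2) = 406

Reasoning: (n² − n)/2 = n(n−1)/2 = C(n,2). At n = 29: C(29,2) = 406.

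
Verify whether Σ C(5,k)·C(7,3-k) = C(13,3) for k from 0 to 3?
Vandermonde's identity gives C(12,3) = 220; RHS C(13,3) = 286.

Answer: False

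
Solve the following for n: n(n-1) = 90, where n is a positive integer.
n² − n − 90 = 0, so n = (1 ± √(1 + 4·90))/2 = (1 ± √361)/2 = (1 ± 19)/2, i.e. n = 10 or n = -9. Taking the positive root, n = 10 (check: 10×9 = 90).
Final answer: 10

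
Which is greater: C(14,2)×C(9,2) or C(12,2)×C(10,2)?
C(14,2)×C(9,2)

C(14,2)×C(9,2)=3,276, C(12,2)×C(10,2)=2,970.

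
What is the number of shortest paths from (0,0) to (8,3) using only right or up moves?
165

Solution: Choose 8 rights from 11 moves: C(11,8) = 165.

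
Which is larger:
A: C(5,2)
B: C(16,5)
B

Reasoning: A=C(5,2)=10, B=C(16,5)=4,368.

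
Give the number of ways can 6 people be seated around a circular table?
120

Reasoning: Circular arrangements: (6-1)! = 120.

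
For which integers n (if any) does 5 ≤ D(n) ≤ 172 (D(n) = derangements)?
Using D(n) = (n−1)[D(n−1) + D(n−2)] with D(1)=0, D(2)=1: D(3)=2; D(4)=9; D(5)=44; D(6)=265. So valid n = 4, 5.

Answer: 4, 5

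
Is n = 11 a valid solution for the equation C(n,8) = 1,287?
C(11,8) = 11·10·9·8·7·6·5·4/8! = 6,652,800/40,320 = 165, which does not equal 1,287.
Final answer: No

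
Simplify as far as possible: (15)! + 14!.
1,394,852,659,200

(15)! + 14! = (15)·14! + 14! = (15+1)·14! = 16·14! = 1,394,852,659,200.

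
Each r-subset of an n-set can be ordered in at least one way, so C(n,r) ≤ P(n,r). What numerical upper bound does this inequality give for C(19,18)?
P(19,18) = 19·18·17·16·15·14·13·12·11·10·9·8·7·6·5·4·3·2 = 121,645,100,408,832,000, so C(19,18) ≤ 121,645,100,408,832,000. (The bound is loose by a factor of 18! = 6,402,373,705,728,000: C(19,18) = 121,645,100,408,832,000/6,402,373,705,728,000 = 19.)

Answer: 121,645,100,408,832,000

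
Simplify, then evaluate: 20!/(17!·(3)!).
1,140
This is C(20,17) = 1,140.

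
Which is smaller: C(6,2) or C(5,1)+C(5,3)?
Equal

Solution: C(6,2)=15; C(5,1)+C(5,3)=5+10=15.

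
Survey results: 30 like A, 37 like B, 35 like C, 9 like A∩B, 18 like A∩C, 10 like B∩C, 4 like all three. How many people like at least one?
69

Explanation: |A∪B∪C| = 30+37+35-9-18-10+4 = 69.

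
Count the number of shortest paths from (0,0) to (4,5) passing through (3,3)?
To (3,3): C(6,3)=20. From there: C(3,1)=3. Total: 60.

Answer: 60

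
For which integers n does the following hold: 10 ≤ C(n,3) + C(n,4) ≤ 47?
C(4,3)+C(4,4)=5; C(5,3)+C(5,4)=15; C(6,3)+C(6,4)=35; C(7,3)+C(7,4)=70. So valid n = 5, 6.

Answer: 5, 6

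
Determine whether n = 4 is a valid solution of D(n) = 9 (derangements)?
Yes

Solution: D(4) = (4-1)·[D(3) + D(2)] = 3·[2 + 1] = 9, which equals 9.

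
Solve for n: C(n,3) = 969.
19

Explanation: C(n,3) = n(n−1)(n−2)/3! is increasing in n, and n(n−1)(n−2) = 3!·969 = 5,814 ≈ (n−1)^3 gives n ≈ 19.0. Check: C(17,3) = 680, C(18,3) = 816, C(19,3) = 969 ✓. So n = 19.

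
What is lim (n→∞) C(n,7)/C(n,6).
∞

C(n,7)/C(n,6) = (n-6)/7 → ∞ as n → ∞.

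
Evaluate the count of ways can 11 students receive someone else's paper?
Using D(n) = (n-1)[D(n-1) + D(n-2)]:
D(11) = (11-1) × [D(10) + D(9)]
      = 10 × [1334961 + 133496]
      = 10 × 1468457
      = 14,684,570
Final answer: 14,684,570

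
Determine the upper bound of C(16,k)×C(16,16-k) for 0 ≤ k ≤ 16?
165,636,900

Solution: C(16,k)·C(16,16-k) = C(16,k)², maximised at the centre k = 8: C(16,8)² = 165,636,900.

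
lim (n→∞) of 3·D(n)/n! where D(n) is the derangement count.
3/e

Reasoning: D(n)/n! → 1/e, so 3·D(n)/n! → 3/e.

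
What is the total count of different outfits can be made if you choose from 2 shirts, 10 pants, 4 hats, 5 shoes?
By the multiplication principle: 2 × 10 × 4 × 5 = 400.
Final answer: 400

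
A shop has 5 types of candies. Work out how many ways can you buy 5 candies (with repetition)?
Stars and bars: C(5+5-1, 5) = C(9, 5) = 126.

Answer: 126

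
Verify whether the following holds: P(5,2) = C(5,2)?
False

Working:
P(5,2) = 20 but C(5,2) = 10; they differ by a factor of 2! = 2, so the statement does not hold.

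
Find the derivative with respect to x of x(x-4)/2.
d/dx[(x-0)(x-4)] = (x-4) + (x-0) = 2x - 4. Dividing by 2 gives (2x - 4)/2.
Final answer: (2x - 4)/2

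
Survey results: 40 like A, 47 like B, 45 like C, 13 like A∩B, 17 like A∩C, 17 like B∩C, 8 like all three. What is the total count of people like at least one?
93

|A∪B∪C| = 40+47+45-13-17-17+8 = 93.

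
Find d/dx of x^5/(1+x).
Quotient rule: [5x^{4}(1+x) - x^5]/(1+x)².

Answer: (5x^4(1+x) - x^5)/(1+x)²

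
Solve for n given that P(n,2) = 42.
P(n,2) = n(n−1) is increasing in n; n(n−1) ≈ (n−0.5)^2 = 42 gives n ≈ 7.0. Check: P(5,2) = 20, P(6,2) = 30, P(7,2) = 42 ✓. So n = 7.
Final answer: 7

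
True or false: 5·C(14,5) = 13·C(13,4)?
Absorption identity k·C(n,k) = n·C(n-1,k-1). LHS = 5·2002 = 10,010; RHS = 13·715 = 9,295.
Final answer: False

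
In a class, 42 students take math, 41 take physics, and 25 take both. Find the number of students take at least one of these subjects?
58

Explanation: |A∪B| = |A|+|B|-|A∩B| = 42+41-25 = 58.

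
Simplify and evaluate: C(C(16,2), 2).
7,140

C(16,2) = 120, then C(120, 2) = 7,140.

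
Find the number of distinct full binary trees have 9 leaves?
1,430

Explanation: Using the Catalan number formula: C_n = C(2n, n) / (n+1)
C_8 = C(16, 8) / (8+1)
     = 12870 / 9
     = 1,430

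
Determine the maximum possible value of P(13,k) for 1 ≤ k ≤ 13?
6,227,020,800

Working:
P(13,k) increases in k, so maximum at k = 13: 13! = 6,227,020,800.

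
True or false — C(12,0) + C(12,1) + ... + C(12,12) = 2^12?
True

Solution: Binomial theorem with x = y = 1: Σ C(12,i) = (1+1)^12 = 2^12 = 4,096. The statement holds.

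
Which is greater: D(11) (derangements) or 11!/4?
D(11)
D(11) = (11-1)·[D(10) + D(9)] = 10·[1,334,961 + 133,496] = 14,684,570; 11!/4 = 39,916,800/4 = 9,979,200.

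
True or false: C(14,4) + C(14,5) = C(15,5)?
Pascal's identity C(n,k) + C(n,k+1) = C(n+1,k+1): 1,001 + 2,002 = 3,003 = C(15,5).

Answer: True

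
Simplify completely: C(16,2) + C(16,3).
680
By Pascal's identity: C(17,3) = 680.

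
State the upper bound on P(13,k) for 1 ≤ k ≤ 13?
6,227,020,800
P(13,k) increases in k, so maximum at k = 13: 13! = 6,227,020,800.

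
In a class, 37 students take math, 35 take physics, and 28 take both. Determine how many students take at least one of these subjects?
44
|A∪B| = |A|+|B|-|A∩B| = 37+35-28 = 44.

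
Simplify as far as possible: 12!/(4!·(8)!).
495

This is C(12,4) = 495.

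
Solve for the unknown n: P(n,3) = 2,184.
P(n,3) = n(n−1)(n−2) is increasing in n; n(n−1)(n−2) ≈ (n−1)^3 = 2,184 gives n ≈ 14.0. Check: P(12,3) = 1,320, P(13,3) = 1,716, P(14,3) = 2,184 ✓. So n = 14.

Answer: 14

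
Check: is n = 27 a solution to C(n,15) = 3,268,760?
No
C(27,15) = 27·26·25·24·23·22·21·20·19·18·17·16·15·14·13/15! = 22,732,428,138,900,480,000/1,307,674,368,000 = 17,383,860, which does not equal 3,268,760.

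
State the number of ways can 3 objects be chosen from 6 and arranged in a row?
P(6,3) = 6!/(6-3)! = 120.
Final answer: 120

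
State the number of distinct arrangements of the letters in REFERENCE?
7,560
Word has 9 letters (R=2, E=4, F=1, N=1, C=1). Arrangements: 9!/Π(k!) = 7,560.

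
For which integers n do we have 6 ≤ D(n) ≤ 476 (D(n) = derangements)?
4, 5, 6

Solution: Using D(n) = (n−1)[D(n−1) + D(n−2)] with D(1)=0, D(2)=1: D(3)=2; D(4)=9; D(5)=44; D(6)=265; D(7)=1,854. So valid n = 4, 5, 6.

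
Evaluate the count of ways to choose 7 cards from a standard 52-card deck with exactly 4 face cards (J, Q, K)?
4,890,600
12 face cards and 40 non-face cards: C(12,4) × C(40,3) = 495 × 9,880 = 4,890,600.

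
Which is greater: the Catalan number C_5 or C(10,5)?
C_5 = C(10,5)/(5+1) = 252/6 = 42; C(10,5) = 252.

Answer: C(10,5)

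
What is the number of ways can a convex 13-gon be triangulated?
58,786

Using the Catalan number formula: C_n = C(2n, n) / (n+1)
C_11 = C(22, 11) / (11+1)
     = 705432 / 12
     = 58,786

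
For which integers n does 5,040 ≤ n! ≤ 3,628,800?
7, 8, 9, 10

Reasoning: n! is strictly increasing; 7! = 5,040 and 10! = 3,628,800, so valid n = 7, 8, 9, 10.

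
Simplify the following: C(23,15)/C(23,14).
C(n,k+1)/C(n,k) = (n−k)/(k+1). Here (23−14)/(14+1) = 9/15 = 3/5.
Final answer: 3/5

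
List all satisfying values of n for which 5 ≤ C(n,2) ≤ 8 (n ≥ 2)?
4
C(3,2)=3; C(4,2)=6; C(5,2)=10. So valid n = 4.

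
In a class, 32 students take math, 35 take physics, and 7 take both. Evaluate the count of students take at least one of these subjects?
60

Working:
|A∪B| = |A|+|B|-|A∩B| = 32+35-7 = 60.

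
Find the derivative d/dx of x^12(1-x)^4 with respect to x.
12x^11(1-x)^4 - 4x^12(1-x)^3

Product rule: 12x^{11}(1-x)^{4} + x^12·(-4)(1-x)^{3}.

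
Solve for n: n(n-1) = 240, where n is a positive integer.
16

Solution: n² − n − 240 = 0, so n = (1 ± √(1 + 4·240))/2 = (1 ± √961)/2 = (1 ± 31)/2, i.e. n = 16 or n = -15. Taking the positive root, n = 16 (check: 16×15 = 240).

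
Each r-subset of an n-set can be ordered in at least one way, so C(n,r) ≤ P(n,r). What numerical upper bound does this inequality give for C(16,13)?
3,487,131,648,000

Reasoning: P(16,13) = 16·15·14·13·12·11·10·9·8·7·6·5·4 = 3,487,131,648,000, so C(16,13) ≤ 3,487,131,648,000. (The bound is loose by a factor of 13! = 6,227,020,800: C(16,13) = 3,487,131,648,000/6,227,020,800 = 560.)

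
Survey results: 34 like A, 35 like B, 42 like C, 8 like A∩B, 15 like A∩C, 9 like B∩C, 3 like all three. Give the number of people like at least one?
82

|A∪B∪C| = 34+35+42-8-15-9+3 = 82.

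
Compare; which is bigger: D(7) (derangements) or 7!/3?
D(7)

D(7) = (7-1)·[D(6) + D(5)] = 6·[265 + 44] = 1,854; 7!/3 = 5,040/3 = 1,680.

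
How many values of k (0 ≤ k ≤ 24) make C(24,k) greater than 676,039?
9

Row 24 is unimodal and symmetric about k=24/2. C(24,7)=346,104 ≤ 676,039; C(24,8)=735,471 > 676,039; by symmetry C(24,k) > 676,039 for k = 8..16. That's 16 - 8 + 1 = 9 values.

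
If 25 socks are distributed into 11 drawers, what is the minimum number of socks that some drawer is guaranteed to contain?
3
Pigeonhole: ⌈25/11⌉ = 3.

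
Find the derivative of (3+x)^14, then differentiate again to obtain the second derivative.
182(3+x)^12

First derivative: 14(3+x)^{13}. Second derivative: 14·13·(3+x)^{12} = 182(3+x)^{12}.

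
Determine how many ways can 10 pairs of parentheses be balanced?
16,796

Using the Catalan number formula: C_n = C(2n, n) / (n+1)
C_10 = C(20, 10) / (10+1)
     = 184756 / 11
     = 16,796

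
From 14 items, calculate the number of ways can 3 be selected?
364

Working:
C(14,3) = 14! / (3! × (14-3)!)
         = 14! / (3! × 11!)
         = 364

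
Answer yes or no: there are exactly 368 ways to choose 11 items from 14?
No

Reasoning: C(14,11) = 364 ≠ 368.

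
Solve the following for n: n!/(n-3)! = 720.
10
n!/(n-3)! = n×(n-1)×(n-2), a product of 3 consecutive integers ≈ (n−1)^3. 720^(1/3) + 1 ≈ 10.0; check n = 10: 10×9×8 = 720 ✓. So n = 10.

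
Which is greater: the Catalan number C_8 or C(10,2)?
C_8

Working:
C_8 = C(16,8)/(8+1) = 12,870/9 = 1,430; C(10,2) = 45.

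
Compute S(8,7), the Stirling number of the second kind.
28

Reasoning: Using the Stirling recurrence: S(n,k) = k·S(n-1,k) + S(n-1,k-1)
S(8,7) = 7·S(7,7) + S(7,6)
         = 7·1 + 21
         = 7 + 21
         = 28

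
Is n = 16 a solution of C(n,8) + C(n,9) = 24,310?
Yes
C(16,8) + C(16,9) = 12,870 + 11,440 = 24,310, which equals 24,310.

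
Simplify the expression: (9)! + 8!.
403,200

Reasoning: (9)! + 8! = (9)·8! + 8! = (9+1)·8! = 10·8! = 403,200.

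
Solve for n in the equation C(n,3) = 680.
C(n,3) = n(n−1)(n−2)/3! is increasing in n, and n(n−1)(n−2) = 3!·680 = 4,080 ≈ (n−1)^3 gives n ≈ 17.0. Check: C(15,3) = 455, C(16,3) = 560, C(17,3) = 680 ✓. So n = 17.
Final answer: 17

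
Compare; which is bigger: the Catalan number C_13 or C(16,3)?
C_13

Explanation: C_13 = C(26,13)/(13+1) = 10,400,600/14 = 742,900; C(16,3) = 560.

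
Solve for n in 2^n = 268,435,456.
28

Working:
268,435,456 = 1,024 × 1,024 × 256 = 2^10 × 2^10 × 2^8 = 2^28, so n = 28.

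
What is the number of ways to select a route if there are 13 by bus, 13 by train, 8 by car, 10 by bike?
By the addition principle: 13 + 13 + 8 + 10 = 44.
Final answer: 44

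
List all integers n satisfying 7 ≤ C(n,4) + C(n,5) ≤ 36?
6

C(5,4)+C(5,5)=6; C(6,4)+C(6,5)=21; C(7,4)+C(7,5)=56. So valid n = 6.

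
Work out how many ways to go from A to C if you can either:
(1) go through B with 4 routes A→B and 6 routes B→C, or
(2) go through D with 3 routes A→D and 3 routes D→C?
33

Explanation: Route via B: 4×6=24. Route via D: 3×3=9. Total: 33.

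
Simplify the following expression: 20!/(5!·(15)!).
15,504

Explanation: This is C(20,5) = 15,504.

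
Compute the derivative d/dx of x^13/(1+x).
(13x^12(1+x) - x^13)/(1+x)²

Working:
Quotient rule: [13x^{12}(1+x) - x^13]/(1+x)².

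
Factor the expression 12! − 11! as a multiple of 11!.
11 × 11! = 439,084,800

Solution: 12! − 11! = 12·11! − 11! = (12 − 1)·11! = 11 × 11! = 439,084,800.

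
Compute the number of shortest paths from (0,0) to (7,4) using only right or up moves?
330

Reasoning: Choose 7 rights from 11 moves: C(11,7) = 330.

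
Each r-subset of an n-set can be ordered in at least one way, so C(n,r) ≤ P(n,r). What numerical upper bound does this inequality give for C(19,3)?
P(19,3) = 19·18·17 = 5,814, so C(19,3) ≤ 5,814. (The bound is loose by a factor of 3! = 6: C(19,3) = 5,814/6 = 969.)

Answer: 5,814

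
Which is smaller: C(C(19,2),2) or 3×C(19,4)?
C(C(19,2),2)=14,535, 3×C(19,4)=11,628.

Answer: 3×C(19,4)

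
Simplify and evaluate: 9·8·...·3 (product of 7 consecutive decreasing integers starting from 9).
181,440

Solution: This is P(9,7) = 9!/(2)! = 181,440.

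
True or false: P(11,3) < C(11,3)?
P(11,3) = 990 and C(11,3) = 165; P(n,r) = r! × C(n,r) so P > C whenever r ≥ 2.

Answer: False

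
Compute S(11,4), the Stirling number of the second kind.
145,750

Using the Stirling recurrence: S(n,k) = k·S(n-1,k) + S(n-1,k-1)
S(11,4) = 4·S(10,4) + S(10,3)
         = 4·34105 + 9330
         = 136420 + 9330
         = 145,750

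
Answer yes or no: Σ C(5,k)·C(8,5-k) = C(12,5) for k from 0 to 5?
No

Working:
Vandermonde's identity gives C(13,5) = 1,287; RHS C(12,5) = 792.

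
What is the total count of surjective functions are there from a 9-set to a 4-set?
186,480

Explanation: Onto functions = 4! × S(9,4)
First compute S(9,4) via recurrence:
Using the Stirling recurrence: S(n,k) = k·S(n-1,k) + S(n-1,k-1)
S(9,4) = 4·S(8,4) + S(8,3)
         = 4·1701 + 966
         = 6804 + 966
         = 7,770
Then: 24 × 7770 = 186,480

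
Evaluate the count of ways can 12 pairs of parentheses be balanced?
208,012

Solution: Using the Catalan number formula: C_n = C(2n, n) / (n+1)
C_12 = C(24, 12) / (12+1)
     = 2704156 / 13
     = 208,012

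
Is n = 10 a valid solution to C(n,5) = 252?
Yes

C(10,5) = 10·9·8·7·6/5! = 30,240/120 = 252, which equals 252.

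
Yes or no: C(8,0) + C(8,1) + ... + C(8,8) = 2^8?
Yes

Solution: Binomial theorem with x = y = 1: Σ C(8,i) = (1+1)^8 = 2^8 = 256. The statement holds.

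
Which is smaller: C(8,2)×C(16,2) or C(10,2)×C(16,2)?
C(8,2)×C(16,2)

C(8,2)×C(16,2)=3,360, C(10,2)×C(16,2)=5,400.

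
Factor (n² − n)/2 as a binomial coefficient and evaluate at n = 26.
C(n,2); C(26,2) = 325

Working:
(n² − n)/2 = n(n−1)/2 = C(n,2). At n = 26: C(26,2) = 325.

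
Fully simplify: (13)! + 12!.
(13)! + 12! = (13)·12! + 12! = (13+1)·12! = 14·12! = 6,706,022,400.
Final answer: 6,706,022,400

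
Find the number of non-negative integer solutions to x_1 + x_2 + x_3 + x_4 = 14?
C(14+4-1, 4-1) = 680.
Final answer: 680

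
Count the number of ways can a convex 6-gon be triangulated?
Using the Catalan number formula: C_n = C(2n, n) / (n+1)
C_4 = C(8, 4) / (4+1)
     = 70 / 5
     = 14
Final answer: 14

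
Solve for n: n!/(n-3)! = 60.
5

Working:
n!/(n-3)! = n×(n-1)×(n-2), a product of 3 consecutive integers ≈ (n−1)^3. 60^(1/3) + 1 ≈ 4.9; check n = 5: 5×4×3 = 60 ✓. So n = 5.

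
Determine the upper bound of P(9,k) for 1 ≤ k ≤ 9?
362,880
P(9,k) increases in k, so maximum at k = 9: 9! = 362,880.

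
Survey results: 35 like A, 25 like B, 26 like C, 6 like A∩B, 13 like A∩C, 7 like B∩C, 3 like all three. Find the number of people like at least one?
63

Reasoning: |A∪B∪C| = 35+25+26-6-13-7+3 = 63.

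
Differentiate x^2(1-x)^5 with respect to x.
Product rule: 2x^{1}(1-x)^{5} + x^2·(-5)(1-x)^{4}.

Answer: 2x^1(1-x)^5 - 5x^2(1-x)^4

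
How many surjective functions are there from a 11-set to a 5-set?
Onto functions = 5! × S(11,5)
First compute S(11,5) via recurrence:
Using the Stirling recurrence: S(n,k) = k·S(n-1,k) + S(n-1,k-1)
S(11,5) = 5·S(10,5) + S(10,4)
         = 5·42525 + 34105
         = 212625 + 34105
         = 246,730
Then: 120 × 246730 = 29,607,600

Answer: 29,607,600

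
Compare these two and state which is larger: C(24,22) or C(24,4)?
C(24,4)

Working:
C(24,22)=276, C(24,4)=10,626.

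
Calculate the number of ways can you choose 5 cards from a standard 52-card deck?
2,598,960

Solution: C(52,5) = 2,598,960.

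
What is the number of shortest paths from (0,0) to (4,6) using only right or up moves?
Choose 4 rights from 10 moves: C(10,4) = 210.
Final answer: 210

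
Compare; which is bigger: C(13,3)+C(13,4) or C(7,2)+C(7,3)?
C(13,3)+C(13,4)

Solution: First=1,001, Second=56.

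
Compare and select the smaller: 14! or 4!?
4!

Working:
14!=87,178,291,200, 4!=24. 14! > 4!.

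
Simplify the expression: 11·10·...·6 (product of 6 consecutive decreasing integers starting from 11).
332,640

Working:
This is P(11,6) = 11!/(5)! = 332,640.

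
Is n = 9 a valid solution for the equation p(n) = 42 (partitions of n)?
No

Solution: Pentagonal recurrence p(n) = p(n−1) + p(n−2) − p(n−5) − p(n−7) + …: p(9) = p(8) + p(7) − p(4) − p(2) = 22 + 15 − 5 − 2 = 30, which does not equal 42.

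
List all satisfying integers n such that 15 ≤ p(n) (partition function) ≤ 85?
7, 8, 9, 10, 11, 12

Tabulating p(n) via p(n) = p(n−1) + p(n−2) − p(n−5) − p(n−7) + …: p(6)=11; p(7)=15; p(8)=22; p(9)=30; p(10)=42; p(11)=56; p(12)=77; p(13)=101. So valid n = 7, 8, 9, 10, 11, 12.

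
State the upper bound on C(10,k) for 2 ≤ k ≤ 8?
252

Reasoning: C(10,k) is maximised at the centre of the row: C(10,5) = 252.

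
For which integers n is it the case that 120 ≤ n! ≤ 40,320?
5, 6, 7, 8

n! is strictly increasing; 5! = 120 and 8! = 40,320, so valid n = 5, 6, 7, 8.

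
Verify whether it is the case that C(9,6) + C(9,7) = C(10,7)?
Pascal's identity: LHS = 84 + 36 = 120; RHS = C(10,7) = 120. Both sides agree, so the statement holds.

Answer: True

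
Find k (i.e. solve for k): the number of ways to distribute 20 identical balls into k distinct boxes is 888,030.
8

Stars and bars: the count is C(20+k−1, k−1), increasing in k. k=6: C(25,5) = 53,130, k=7: C(26,6) = 230,230, k=8: C(27,7) = 888,030 ✓. So k = 8.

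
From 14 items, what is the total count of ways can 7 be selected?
3,432

Working:
C(14,7) = 14! / (7! × (14-7)!)
         = 14! / (7! × 7!)
         = 3,432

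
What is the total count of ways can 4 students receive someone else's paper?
9

Solution: Using D(n) = (n-1)[D(n-1) + D(n-2)]:
D(4) = (4-1) × [D(3) + D(2)]
      = 3 × [2 + 1]
      = 3 × 3
      = 9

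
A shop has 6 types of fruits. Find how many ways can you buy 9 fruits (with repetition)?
2,002

Solution: Stars and bars: C(9+6-1, 9) = C(14, 9) = 2,002.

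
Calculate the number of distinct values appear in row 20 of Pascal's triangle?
11

Reasoning: Row 20 has entries C(20,0)..C(20,20); by symmetry C(20,k)=C(20,20-k), giving 11 distinct values.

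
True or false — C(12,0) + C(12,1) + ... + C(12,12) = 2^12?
True

Solution: Binomial theorem with x = y = 1: Σ C(12,i) = (1+1)^12 = 2^12 = 4,096. The statement holds.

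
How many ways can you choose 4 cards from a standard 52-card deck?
270,725

C(52,4) = 270,725.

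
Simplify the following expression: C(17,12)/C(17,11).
1/2

Working:
C(n,k+1)/C(n,k) = (n−k)/(k+1). Here (17−11)/(11+1) = 6/12 = 1/2.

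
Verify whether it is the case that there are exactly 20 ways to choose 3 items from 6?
True

Solution: C(6,3) = 20.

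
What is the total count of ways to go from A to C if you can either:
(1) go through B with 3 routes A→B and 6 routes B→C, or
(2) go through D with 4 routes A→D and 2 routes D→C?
Route via B: 3×6=18. Route via D: 4×2=8. Total: 26.

Answer: 26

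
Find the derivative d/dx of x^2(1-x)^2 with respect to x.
2x^1(1-x)^2 - 2x^2(1-x)^1
Product rule: 2x^{1}(1-x)^{2} + x^2·(-2)(1-x)^{1}.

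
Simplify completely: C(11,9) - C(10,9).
45

Explanation: C(11,9) - C(10,9) = C(10,8) = 45.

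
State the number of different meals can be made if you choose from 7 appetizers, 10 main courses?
70
By the multiplication principle: 7 × 10 = 70.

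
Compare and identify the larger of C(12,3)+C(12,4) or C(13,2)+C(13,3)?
First=715, Second=364.
Final answer: C(12,3)+C(12,4)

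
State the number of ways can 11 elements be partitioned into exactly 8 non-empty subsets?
11,880

Explanation: This equals S(11,8), the Stirling number of the 2nd kind.
Using the Stirling recurrence: S(n,k) = k·S(n-1,k) + S(n-1,k-1)
S(11,8) = 8·S(10,8) + S(10,7)
         = 8·750 + 5880
         = 6000 + 5880
         = 11,880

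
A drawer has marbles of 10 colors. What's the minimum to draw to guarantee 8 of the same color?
71

Reasoning: Worst case: 7 of each = 70. One more: 71.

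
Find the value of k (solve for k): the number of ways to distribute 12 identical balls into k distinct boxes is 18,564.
7

Stars and bars: the count is C(12+k−1, k−1), increasing in k. k=5: C(16,4) = 1,820, k=6: C(17,5) = 6,188, k=7: C(18,6) = 18,564 ✓. So k = 7.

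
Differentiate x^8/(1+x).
(8x^7(1+x) - x^8)/(1+x)²

Quotient rule: [8x^{7}(1+x) - x^8]/(1+x)².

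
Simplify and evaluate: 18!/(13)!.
1,028,160

Explanation: This equals 18×17×...×14 = 1,028,160.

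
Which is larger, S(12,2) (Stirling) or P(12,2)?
S(12,2)

Reasoning: S(12,2) = 2·S(11,2) + S(11,1) = 2·1,023 + 1 = 2,047; P(12,2) = 132.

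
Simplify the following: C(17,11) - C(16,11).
8,008
C(17,11) - C(16,11) = C(16,10) = 8,008.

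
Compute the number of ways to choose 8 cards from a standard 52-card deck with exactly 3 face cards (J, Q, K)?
12 face cards and 40 non-face cards: C(12,3) × C(40,5) = 220 × 658,008 = 144,761,760.

Answer: 144,761,760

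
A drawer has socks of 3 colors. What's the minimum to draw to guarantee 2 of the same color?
4

Worst case: 1 of each = 3. One more: 4.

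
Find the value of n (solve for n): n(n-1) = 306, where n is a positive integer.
18

Reasoning: n² − n − 306 = 0, so n = (1 ± √(1 + 4·306))/2 = (1 ± √1,225)/2 = (1 ± 35)/2, i.e. n = 18 or n = -17. Taking the positive root, n = 18 (check: 18×17 = 306).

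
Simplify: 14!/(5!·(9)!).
2,002
This is C(14,5) = 2,002.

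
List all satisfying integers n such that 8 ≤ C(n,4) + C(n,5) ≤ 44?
6

Explanation: C(5,4)+C(5,5)=6; C(6,4)+C(6,5)=21; C(7,4)+C(7,5)=56. So valid n = 6.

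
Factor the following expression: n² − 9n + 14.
Seek roots whose sum is 9 and product is 14: (2, 7). So n² − 9n + 14 = (n − 2)(n − 7).

Answer: (n − 2)(n − 7)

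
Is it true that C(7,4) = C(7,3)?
True

Working:
Symmetry C(n,k) = C(n,n-k): C(7,4) = 35 and C(7,3) = 35. Both sides agree, so the statement holds.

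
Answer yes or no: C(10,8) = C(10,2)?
Symmetry C(n,k) = C(n,n-k): C(10,8) = 45 and C(10,2) = 45. Both sides agree, so the statement holds.
Final answer: Yes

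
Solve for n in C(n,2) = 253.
23

Reasoning: C(n,2) = n(n−1)/2! is increasing in n, and n(n−1) = 2!·253 = 506 ≈ (n−0.5)^2 gives n ≈ 23.0. Check: C(21,2) = 210, C(22,2) = 231, C(23,2) = 253 ✓. So n = 23.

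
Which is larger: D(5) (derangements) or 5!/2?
5!/2
D(5) = (5-1)·[D(4) + D(3)] = 4·[9 + 2] = 44; 5!/2 = 120/2 = 60.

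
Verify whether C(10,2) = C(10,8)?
Symmetry C(n,k) = C(n,n-k): C(10,2) = 45 and C(10,8) = 45. Both sides agree, so the statement holds.
Final answer: True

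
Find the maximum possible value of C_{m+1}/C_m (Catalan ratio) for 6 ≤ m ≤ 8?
C_{m+1}/C_m = 2(2m+1)/(m+2), which increases with m. Maximum at m = 8: 2·17/10 = 17/5.

Answer: 17/5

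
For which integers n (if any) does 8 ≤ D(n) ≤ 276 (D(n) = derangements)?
4, 5, 6

Reasoning: Using D(n) = (n−1)[D(n−1) + D(n−2)] with D(1)=0, D(2)=1: D(3)=2; D(4)=9; D(5)=44; D(6)=265; D(7)=1,854. So valid n = 4, 5, 6.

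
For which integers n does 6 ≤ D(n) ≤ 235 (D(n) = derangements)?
Using D(n) = (n−1)[D(n−1) + D(n−2)] with D(1)=0, D(2)=1: D(3)=2; D(4)=9; D(5)=44; D(6)=265. So valid n = 4, 5.
Final answer: 4, 5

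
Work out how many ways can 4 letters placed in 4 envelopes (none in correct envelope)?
9

Reasoning: Using D(n) = (n-1)[D(n-1) + D(n-2)]:
D(4) = (4-1) × [D(3) + D(2)]
      = 3 × [2 + 1]
      = 3 × 3
      = 9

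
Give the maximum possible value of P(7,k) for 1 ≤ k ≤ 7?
P(7,k) increases in k, so maximum at k = 7: 7! = 5,040.
Final answer: 5,040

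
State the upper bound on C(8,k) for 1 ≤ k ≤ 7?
C(8,k) is maximised at the centre of the row: C(8,4) = 70.
Final answer: 70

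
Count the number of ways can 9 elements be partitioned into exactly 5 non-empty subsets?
6,951

This equals S(9,5), the Stirling number of the 2nd kind.
Using the Stirling recurrence: S(n,k) = k·S(n-1,k) + S(n-1,k-1)
S(9,5) = 5·S(8,5) + S(8,4)
         = 5·1050 + 1701
         = 5250 + 1701
         = 6,951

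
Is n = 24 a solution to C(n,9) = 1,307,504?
Yes

Solution: C(24,9) = 24·23·22·21·20·19·18·17·16/9! = 474,467,051,520/362,880 = 1,307,504, which equals 1,307,504.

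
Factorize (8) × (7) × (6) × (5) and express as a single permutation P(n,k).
P(8,4) = 8!/(4)!

Product of 4 consecutive descending integers starting at 8: P(8,4) = 8!/4! = 1,680.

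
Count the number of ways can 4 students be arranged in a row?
24

Solution: Arrangements of 4 distinct objects: 4! = 24.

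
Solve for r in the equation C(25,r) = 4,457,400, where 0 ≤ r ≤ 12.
11

C(25,r) is increasing for 0 ≤ r ≤ 12. Stepping up (C(25,r+1) = C(25,r)·(25−r)/(r+1)): C(25,1) = 25, C(25,2) = 300, C(25,3) = 2,300, C(25,4) = 12,650, C(25,5) = 53,130, C(25,6) = 177,100, C(25,7) = 480,700, C(25,8) = 1,081,575, C(25,9) = 2,042,975, C(25,10) = 3,268,760, C(25,11) = 4,457,400 ✓. So r = 11.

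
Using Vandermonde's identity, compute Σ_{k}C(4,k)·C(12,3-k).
560

= C(4+12,3) = C(16,3) = 560.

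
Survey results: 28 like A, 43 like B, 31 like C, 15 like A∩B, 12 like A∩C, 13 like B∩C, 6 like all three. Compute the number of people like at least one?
68

Reasoning: |A∪B∪C| = 28+43+31-15-12-13+6 = 68.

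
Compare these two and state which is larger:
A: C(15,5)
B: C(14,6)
Equal
A=C(15,5)=3,003, B=C(14,6)=3,003.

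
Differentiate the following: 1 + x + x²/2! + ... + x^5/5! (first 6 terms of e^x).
1 + x + x²/2! + ... + x^4/4!
Differentiating term by term gives the first 5 terms of e^x.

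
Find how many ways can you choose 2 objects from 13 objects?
78

Working:
C(13,2) = 13! / (2! × (13-2)!)
         = 13! / (2! × 11!)
         = 78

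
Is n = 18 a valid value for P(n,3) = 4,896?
P(18,3) = 18·17·16 = 4,896, which equals 4,896.
Final answer: Yes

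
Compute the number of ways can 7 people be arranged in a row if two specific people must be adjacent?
1,440

Solution: Treat pair as unit: (7-1)! arrangements × 2 internal orders = 1,440.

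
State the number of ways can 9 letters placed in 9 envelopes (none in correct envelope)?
133,496

Using D(n) = (n-1)[D(n-1) + D(n-2)]:
D(9) = (9-1) × [D(8) + D(7)]
      = 8 × [14833 + 1854]
      = 8 × 16687
      = 133,496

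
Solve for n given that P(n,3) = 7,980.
21

Explanation: P(n,3) = n(n−1)(n−2) is increasing in n; n(n−1)(n−2) ≈ (n−1)^3 = 7,980 gives n ≈ 21.0. Check: P(19,3) = 5,814, P(20,3) = 6,840, P(21,3) = 7,980 ✓. So n = 21.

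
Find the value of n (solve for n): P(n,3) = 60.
5

Working:
P(n,3) = n(n−1)(n−2) is increasing in n; n(n−1)(n−2) ≈ (n−1)^3 = 60 gives n ≈ 4.9. Check: P(3,3) = 6, P(4,3) = 24, P(5,3) = 60 ✓. So n = 5.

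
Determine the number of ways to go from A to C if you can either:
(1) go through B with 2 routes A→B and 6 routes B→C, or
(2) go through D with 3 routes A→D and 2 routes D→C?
18

Reasoning: Route via B: 2×6=12. Route via D: 3×2=6. Total: 18.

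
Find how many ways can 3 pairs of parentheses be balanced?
5
Using the Catalan number formula: C_n = C(2n, n) / (n+1)
C_3 = C(6, 3) / (3+1)
     = 20 / 4
     = 5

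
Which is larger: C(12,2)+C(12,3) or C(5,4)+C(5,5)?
C(12,2)+C(12,3)

Explanation: First=286, Second=6.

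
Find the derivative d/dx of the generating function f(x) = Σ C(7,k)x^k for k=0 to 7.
Σ k·C(7,k)x^(k-1) for k=1 to 7

Solution: Term-by-term differentiation gives Σ k·C(7,k)x^{k-1} for k=1 to 7.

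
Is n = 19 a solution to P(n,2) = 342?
Yes

Reasoning: P(19,2) = 19·18 = 342, which equals 342.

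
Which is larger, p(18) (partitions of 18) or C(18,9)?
C(18,9)

Pentagonal recurrence p(n) = p(n−1) + p(n−2) − p(n−5) − p(n−7) + …: p(18) = p(17) + p(16) − p(13) − p(11) + p(6) + p(3) = 297 + 231 − 101 − 56 + 11 + 3 = 385; C(18,9) = 48,620.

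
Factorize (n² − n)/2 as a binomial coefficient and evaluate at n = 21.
C(n,2); C(21,2) = 210

Working:
(n² − n)/2 = n(n−1)/2 = C(n,2). At n = 21: C(21,2) = 210.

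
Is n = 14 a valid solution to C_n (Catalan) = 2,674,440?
Yes

Working:
C_14 = C(28,14)/(14+1) = 40,116,600/15 = 2,674,440, which equals 2,674,440.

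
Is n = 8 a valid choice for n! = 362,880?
8! = 8·7! = 8·5,040 = 40,320, which does not equal 362,880.
Final answer: No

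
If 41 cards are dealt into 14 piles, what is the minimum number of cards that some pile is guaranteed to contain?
3

Pigeonhole: ⌈41/14⌉ = 3.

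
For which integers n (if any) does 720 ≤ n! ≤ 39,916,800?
6, 7, 8, 9, 10, 11
n! is strictly increasing; 6! = 720 and 11! = 39,916,800, so valid n = 6, 7, 8, 9, 10, 11.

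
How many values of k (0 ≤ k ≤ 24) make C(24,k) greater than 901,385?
7

Row 24 is unimodal and symmetric about k=24/2. C(24,8)=735,471 ≤ 901,385; C(24,9)=1,307,504 > 901,385; by symmetry C(24,k) > 901,385 for k = 9..15. That's 15 - 9 + 1 = 7 values.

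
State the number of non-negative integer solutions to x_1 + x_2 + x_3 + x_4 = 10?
286

Solution: C(10+4-1, 4-1) = 286.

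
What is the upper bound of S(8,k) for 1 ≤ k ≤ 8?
1,701

Working:
Row S(8,k) for k = 1..8 (via S(n,k) = k·S(n−1,k) + S(n−1,k−1)): 1, 127, 966, 1,701, 1,050, 266, 28, 1. The row is unimodal; maximum at k = 4: 1,701.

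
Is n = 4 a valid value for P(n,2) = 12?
Yes

Reasoning: P(4,2) = 4·3 = 12, which equals 12.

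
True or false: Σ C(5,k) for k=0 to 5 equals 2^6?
False

Reasoning: Binomial theorem: Σ C(5,k) = (1+1)^5 = 2^5 = 32; RHS 2^6 = 64.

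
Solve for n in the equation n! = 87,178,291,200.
n! is strictly increasing. 12! = 479,001,600, 13! = 6,227,020,800, 14! = 87,178,291,200 ✓. So n = 14.
Final answer: 14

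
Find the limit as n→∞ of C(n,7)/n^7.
1/5040

Solution: C(n,7) ≈ n^7/7! for large n. Limit = 1/7! = 1/5040.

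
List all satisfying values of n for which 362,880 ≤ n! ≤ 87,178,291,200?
n! is strictly increasing; 9! = 362,880 and 14! = 87,178,291,200, so valid n = 9, 10, 11, 12, 13, 14.

Answer: 9, 10, 11, 12, 13, 14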